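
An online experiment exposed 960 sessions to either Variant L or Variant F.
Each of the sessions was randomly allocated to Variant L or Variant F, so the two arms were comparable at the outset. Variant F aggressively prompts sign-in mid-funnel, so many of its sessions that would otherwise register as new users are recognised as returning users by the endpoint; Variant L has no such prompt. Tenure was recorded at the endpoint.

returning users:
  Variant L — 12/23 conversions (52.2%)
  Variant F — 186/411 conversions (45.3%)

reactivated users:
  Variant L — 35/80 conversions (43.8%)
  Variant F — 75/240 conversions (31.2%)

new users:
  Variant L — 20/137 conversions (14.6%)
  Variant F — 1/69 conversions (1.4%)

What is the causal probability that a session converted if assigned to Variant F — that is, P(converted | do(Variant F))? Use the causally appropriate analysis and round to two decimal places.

Within every user tenure level Variant L has the higher rate, yet pooled Variant F does — Simpson's reversal.
Because the variant influences user tenure, user tenure is a post-treatment mediator, not a confounder. Stratifying on it would bias the estimate; the causal effect is the crude pooled difference.
So P(outcome | do(Variant F)) is just the pooled rate for Variant F: 262/720 = 0.364.

0.36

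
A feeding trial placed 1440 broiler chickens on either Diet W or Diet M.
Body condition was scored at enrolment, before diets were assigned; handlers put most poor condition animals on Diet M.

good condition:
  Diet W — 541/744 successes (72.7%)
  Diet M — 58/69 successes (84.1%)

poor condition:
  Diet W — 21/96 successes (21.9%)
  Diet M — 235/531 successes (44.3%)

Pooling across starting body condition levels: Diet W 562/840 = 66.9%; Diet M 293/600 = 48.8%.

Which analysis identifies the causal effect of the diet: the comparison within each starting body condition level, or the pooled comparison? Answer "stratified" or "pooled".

Nothing the diet does changes starting body condition; the imbalance is an allocation artefact. With starting body condition also predicting the outcome, the pooled figure is confounded, and the within-stratum comparison is the causal one.
Within each level — good condition: 72.7% vs 84.1%; poor condition: 21.9% vs 44.3% — Diet M is higher every time.

stratified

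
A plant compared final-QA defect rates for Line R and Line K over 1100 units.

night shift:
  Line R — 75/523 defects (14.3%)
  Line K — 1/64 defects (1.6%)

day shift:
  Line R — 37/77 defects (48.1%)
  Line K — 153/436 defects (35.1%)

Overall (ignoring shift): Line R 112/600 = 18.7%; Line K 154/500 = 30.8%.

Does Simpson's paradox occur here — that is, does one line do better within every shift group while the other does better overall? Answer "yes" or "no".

Within each shift level (night shift 14.3% vs 1.6%; day shift 48.1% vs 35.1%), Line K has the lower rate every time. Pooled: 18.7% vs 30.8% — Line R has the lower rate overall. The two comparisons disagree.

yes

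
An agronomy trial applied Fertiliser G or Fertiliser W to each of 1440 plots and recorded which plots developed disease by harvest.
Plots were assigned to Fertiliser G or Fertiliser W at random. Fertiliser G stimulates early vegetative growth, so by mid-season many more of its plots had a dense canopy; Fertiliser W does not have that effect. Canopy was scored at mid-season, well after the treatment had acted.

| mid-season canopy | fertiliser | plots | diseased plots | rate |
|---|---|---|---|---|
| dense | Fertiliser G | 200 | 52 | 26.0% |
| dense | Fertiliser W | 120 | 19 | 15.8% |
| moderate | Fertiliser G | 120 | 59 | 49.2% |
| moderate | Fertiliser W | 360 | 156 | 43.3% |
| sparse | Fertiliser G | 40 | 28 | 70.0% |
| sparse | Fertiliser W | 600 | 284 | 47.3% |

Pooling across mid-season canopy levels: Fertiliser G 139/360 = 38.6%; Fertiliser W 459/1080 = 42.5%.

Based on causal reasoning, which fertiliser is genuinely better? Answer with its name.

The mid-season canopy-specific comparison favours Fertiliser W throughout, but the pooled figures favour Fertiliser G. The question is whether to condition on mid-season canopy.
Mid-season canopy is downstream of the fertiliser. One should not condition on a consequence of treatment, so the overall rates are the right comparison.
Pooled: Fertiliser G 38.6% vs Fertiliser W 42.5%; Fertiliser G is lower overall.

Fertiliser G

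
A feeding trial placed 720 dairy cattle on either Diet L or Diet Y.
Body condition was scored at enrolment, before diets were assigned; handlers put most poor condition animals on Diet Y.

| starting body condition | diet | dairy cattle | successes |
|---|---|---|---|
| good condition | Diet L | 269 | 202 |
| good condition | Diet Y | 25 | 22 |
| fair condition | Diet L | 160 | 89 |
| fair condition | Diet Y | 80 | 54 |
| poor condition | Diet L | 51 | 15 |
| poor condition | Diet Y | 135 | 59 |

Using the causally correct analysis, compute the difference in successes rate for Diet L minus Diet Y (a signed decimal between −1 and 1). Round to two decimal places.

-0.13

Diet Y is higher inside every starting body condition stratum but Diet L is higher in aggregate. Whether to stratify depends on how starting body condition relates to the diet.
Starting body condition differs across diets for reasons unrelated to any effect of the diet itself, and it separately predicts the outcome — a classic confounder. We must compare within starting body condition levels.
Adjusting over the population distribution of starting body condition: 0.408·(0.751−0.880) + 0.333·(0.556−0.675) + 0.258·(0.294−0.437) = -0.129.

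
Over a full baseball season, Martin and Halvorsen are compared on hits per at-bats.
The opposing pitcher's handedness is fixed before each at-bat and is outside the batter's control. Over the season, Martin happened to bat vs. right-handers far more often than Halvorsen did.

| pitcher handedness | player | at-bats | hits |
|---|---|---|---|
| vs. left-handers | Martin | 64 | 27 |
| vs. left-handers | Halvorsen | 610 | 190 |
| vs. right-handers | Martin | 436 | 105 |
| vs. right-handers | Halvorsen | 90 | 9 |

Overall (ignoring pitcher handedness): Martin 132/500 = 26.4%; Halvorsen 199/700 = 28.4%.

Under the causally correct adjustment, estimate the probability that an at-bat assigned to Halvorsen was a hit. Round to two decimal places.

The imbalance in pitcher handedness arose from how at-bats were allocated, not from anything the player did; and pitcher handedness independently affects the outcome. The pooled gap is confounded — condition on pitcher handedness.
Standardising Halvorsen to the population pitcher handedness mix: 0.562·190/610 + 0.438·9/90 = 0.219.

0.22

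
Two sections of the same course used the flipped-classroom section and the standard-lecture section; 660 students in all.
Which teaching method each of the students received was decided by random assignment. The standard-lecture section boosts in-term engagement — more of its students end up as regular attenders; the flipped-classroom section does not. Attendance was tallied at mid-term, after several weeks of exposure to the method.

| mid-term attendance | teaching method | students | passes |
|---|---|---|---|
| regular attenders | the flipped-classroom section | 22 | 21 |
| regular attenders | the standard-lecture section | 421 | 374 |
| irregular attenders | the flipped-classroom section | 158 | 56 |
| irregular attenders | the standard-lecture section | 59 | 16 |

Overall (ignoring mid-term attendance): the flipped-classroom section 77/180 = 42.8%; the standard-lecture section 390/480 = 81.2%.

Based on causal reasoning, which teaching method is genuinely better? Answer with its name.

the standard-lecture section

Because the teaching method influences mid-term attendance, mid-term attendance is a post-treatment mediator, not a confounder. Stratifying on it would bias the estimate; the causal effect is the crude pooled difference.
Pooled: the flipped-classroom section 42.8% vs the standard-lecture section 81.2%; the standard-lecture section is higher overall.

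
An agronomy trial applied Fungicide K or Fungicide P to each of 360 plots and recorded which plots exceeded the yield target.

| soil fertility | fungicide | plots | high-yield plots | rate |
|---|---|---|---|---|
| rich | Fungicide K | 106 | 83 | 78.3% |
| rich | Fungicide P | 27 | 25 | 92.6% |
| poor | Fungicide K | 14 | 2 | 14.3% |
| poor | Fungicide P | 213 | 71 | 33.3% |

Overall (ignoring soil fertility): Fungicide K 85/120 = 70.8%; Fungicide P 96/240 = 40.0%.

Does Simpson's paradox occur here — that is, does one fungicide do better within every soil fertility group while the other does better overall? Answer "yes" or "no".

Within each soil fertility level (rich 78.3% vs 92.6%; poor 14.3% vs 33.3%), Fungicide P has the higher rate every time. Pooled: 70.8% vs 40.0% — Fungicide K has the higher rate overall. The two comparisons disagree.

yes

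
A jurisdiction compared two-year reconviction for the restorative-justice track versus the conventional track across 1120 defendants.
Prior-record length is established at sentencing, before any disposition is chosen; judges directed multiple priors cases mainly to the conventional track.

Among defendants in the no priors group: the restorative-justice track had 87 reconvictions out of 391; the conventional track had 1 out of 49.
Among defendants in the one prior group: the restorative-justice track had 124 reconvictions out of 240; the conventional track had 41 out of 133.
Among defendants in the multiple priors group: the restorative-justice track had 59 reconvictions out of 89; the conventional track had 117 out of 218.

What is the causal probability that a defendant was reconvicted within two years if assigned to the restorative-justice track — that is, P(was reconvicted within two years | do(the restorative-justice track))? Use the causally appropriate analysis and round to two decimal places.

0.44

The imbalance in prior-record length arose from how defendants were allocated, not from anything the disposition did; and prior-record length independently affects the outcome. The pooled gap is confounded — condition on prior-record length.
Standardising the restorative-justice track to the population prior-record length mix: 0.393·87/391 + 0.333·124/240 + 0.274·59/89 = 0.441.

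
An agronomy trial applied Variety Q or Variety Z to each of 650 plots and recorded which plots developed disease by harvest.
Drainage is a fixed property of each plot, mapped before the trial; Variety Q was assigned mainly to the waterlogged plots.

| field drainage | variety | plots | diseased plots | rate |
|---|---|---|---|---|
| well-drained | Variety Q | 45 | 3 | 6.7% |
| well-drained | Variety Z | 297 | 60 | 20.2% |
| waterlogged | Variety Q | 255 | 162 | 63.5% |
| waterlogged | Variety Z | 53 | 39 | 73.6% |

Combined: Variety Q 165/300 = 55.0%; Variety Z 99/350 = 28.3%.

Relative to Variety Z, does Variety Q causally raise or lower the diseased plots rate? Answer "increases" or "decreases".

Nothing the variety does changes field drainage; the imbalance is an allocation artefact. With field drainage also predicting the outcome, the pooled figure is confounded, and the within-stratum comparison is the causal one.
Within each level — well-drained: 6.7% vs 20.2%; waterlogged: 63.5% vs 73.6% — Variety Q is lower every time.

decreases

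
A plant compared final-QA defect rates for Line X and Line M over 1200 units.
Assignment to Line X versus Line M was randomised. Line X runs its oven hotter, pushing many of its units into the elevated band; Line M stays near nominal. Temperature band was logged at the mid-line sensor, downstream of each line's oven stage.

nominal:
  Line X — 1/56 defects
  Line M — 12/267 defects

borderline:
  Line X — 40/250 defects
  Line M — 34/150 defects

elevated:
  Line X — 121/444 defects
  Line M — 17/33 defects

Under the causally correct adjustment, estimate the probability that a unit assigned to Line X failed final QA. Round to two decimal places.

0.22

The stratified and pooled comparisons disagree (Line X wins within each in-process temperature band; Line M wins overall), so the answer turns on the causal role of in-process temperature band.
In-process temperature band here is a post-treatment variable shaped by the line; conditioning on it would introduce bias rather than remove it. The overall comparison is the causal one.
So P(outcome | do(Line X)) is just the pooled rate for Line X: 162/750 = 0.216.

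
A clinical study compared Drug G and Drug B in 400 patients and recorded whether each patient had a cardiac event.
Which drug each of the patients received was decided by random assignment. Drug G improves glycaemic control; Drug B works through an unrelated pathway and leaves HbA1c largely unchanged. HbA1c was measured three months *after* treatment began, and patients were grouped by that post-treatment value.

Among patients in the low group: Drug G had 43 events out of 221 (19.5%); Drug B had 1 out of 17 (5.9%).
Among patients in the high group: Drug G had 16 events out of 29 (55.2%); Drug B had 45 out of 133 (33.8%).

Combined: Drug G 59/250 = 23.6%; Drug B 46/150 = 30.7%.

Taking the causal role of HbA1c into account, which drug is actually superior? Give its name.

Stratifying would compare drugs among patients the drugs themselves sorted into HbA1c groups — a form of selection on an intermediate. The unconditioned pooled rates give the total causal effect.
Pooled: Drug G 23.6% vs Drug B 30.7%; Drug G is lower overall.

Drug G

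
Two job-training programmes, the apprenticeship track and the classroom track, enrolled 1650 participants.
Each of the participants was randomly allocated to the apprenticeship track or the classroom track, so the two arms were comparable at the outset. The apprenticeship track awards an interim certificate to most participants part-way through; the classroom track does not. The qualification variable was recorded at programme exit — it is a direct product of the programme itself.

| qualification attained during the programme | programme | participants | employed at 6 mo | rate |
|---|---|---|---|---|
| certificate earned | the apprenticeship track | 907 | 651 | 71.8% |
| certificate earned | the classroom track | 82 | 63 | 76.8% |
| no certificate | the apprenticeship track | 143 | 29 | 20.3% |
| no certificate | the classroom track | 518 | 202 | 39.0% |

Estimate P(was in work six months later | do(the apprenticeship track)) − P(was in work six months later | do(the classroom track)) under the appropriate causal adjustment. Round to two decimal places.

Within every qualification attained during the programme level the classroom track has the higher rate, yet pooled the apprenticeship track does — Simpson's reversal.
Stratifying would compare programmes among participants the programmes themselves sorted into qualification attained during the programme groups — a form of selection on an intermediate. The unconditioned pooled rates give the total causal effect.
The causal difference is the pooled difference: 0.648 − 0.442 = +0.206.

+0.21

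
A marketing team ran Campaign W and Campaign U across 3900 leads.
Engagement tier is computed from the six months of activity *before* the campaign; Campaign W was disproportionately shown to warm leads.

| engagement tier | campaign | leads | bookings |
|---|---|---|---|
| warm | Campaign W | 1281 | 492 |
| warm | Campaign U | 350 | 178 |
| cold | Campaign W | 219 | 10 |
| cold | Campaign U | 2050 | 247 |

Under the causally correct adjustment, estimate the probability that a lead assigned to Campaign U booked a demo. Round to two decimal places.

0.28

Engagement tier satisfies the back-door criterion: it is not a descendant of the campaign, and it blocks the spurious path from campaign to outcome. Adjusting for it (i.e., using the within-engagement tier rates) gives the causal effect.
Standardising Campaign U to the population engagement tier mix: 0.418·178/350 + 0.582·247/2050 = 0.283.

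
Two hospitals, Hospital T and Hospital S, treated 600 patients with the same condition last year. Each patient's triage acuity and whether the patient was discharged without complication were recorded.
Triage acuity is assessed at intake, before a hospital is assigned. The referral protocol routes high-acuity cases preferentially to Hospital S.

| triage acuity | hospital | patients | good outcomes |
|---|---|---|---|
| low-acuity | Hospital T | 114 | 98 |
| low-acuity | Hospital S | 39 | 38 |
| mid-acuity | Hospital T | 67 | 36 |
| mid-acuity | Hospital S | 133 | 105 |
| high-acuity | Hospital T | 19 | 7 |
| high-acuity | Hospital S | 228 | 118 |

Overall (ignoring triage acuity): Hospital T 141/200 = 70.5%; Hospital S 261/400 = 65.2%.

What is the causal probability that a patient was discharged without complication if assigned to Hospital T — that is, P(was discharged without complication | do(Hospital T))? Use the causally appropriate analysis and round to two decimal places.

Here triage acuity is a common cause — it drives both which hospital a case falls under and the outcome. The crude comparison mixes populations; the stratum-specific rates are the causally relevant ones.
Standardising Hospital T to the population triage acuity mix: 0.255·98/114 + 0.333·36/67 + 0.412·7/19 = 0.550.

0.55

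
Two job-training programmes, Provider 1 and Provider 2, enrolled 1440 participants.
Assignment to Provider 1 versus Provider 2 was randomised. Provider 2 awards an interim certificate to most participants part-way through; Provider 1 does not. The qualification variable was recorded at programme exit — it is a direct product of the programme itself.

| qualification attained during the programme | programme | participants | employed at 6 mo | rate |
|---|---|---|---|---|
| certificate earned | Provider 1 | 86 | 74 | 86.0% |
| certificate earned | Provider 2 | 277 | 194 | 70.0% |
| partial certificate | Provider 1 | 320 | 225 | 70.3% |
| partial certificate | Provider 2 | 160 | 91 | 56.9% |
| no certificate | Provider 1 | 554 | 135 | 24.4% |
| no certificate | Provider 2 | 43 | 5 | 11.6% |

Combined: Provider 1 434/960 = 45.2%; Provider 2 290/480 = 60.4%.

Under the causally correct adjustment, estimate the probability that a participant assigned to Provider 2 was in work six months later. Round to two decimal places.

Provider 1 is higher inside every qualification attained during the programme stratum but Provider 2 is higher in aggregate. Whether to stratify depends on how qualification attained during the programme relates to the programme.
The distribution of qualification attained during the programme is itself part of what the programme does — it is an intermediate outcome. Holding it fixed would remove that part of the effect; the total effect is the pooled difference.
So P(outcome | do(Provider 2)) is just the pooled rate for Provider 2: 290/480 = 0.604.

0.60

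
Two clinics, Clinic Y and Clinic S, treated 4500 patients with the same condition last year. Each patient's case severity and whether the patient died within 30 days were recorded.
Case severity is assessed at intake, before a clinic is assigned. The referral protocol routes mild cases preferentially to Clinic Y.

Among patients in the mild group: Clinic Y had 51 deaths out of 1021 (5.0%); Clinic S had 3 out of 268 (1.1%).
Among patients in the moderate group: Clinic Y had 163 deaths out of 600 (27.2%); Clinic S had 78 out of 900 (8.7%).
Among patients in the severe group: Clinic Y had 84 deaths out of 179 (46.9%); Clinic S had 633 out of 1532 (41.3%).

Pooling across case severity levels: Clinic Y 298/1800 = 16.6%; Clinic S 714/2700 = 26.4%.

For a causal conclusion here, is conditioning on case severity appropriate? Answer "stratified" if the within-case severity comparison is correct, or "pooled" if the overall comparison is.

The imbalance in case severity arose from how patients were allocated, not from anything the clinic did; and case severity independently affects the outcome. The pooled gap is confounded — condition on case severity.
Within each level — mild: 5.0% vs 1.1%; moderate: 27.2% vs 8.7%; severe: 46.9% vs 41.3% — Clinic S is lower every time.

stratified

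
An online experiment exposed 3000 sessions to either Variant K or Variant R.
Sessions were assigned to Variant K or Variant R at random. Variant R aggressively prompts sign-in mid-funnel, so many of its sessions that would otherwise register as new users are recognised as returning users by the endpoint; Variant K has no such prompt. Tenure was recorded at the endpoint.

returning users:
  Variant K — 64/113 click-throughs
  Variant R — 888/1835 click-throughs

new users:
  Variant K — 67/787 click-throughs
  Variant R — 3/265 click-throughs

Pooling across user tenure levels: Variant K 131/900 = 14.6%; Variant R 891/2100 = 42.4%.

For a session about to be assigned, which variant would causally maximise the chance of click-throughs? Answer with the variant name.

Variant R

Because the variant influences user tenure, user tenure is a post-treatment mediator, not a confounder. Stratifying on it would bias the estimate; the causal effect is the crude pooled difference.
Pooled: Variant K 14.6% vs Variant R 42.4%; Variant R is higher overall.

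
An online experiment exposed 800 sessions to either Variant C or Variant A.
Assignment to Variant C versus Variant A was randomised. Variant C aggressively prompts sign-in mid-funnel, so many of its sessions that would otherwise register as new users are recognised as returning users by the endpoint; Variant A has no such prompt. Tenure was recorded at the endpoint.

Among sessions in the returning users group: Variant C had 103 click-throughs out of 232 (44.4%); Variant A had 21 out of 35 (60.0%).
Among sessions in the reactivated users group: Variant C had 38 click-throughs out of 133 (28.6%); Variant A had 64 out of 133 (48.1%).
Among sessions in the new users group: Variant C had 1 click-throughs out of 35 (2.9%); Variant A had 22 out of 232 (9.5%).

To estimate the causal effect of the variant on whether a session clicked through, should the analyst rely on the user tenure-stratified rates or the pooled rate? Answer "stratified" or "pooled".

pooled

Within every user tenure level Variant A has the higher rate, yet pooled Variant C does — Simpson's reversal.
Because the variant influences user tenure, user tenure is a post-treatment mediator, not a confounder. Stratifying on it would bias the estimate; the causal effect is the crude pooled difference.
Pooled: Variant C 35.5% vs Variant A 26.8%; Variant C is higher overall.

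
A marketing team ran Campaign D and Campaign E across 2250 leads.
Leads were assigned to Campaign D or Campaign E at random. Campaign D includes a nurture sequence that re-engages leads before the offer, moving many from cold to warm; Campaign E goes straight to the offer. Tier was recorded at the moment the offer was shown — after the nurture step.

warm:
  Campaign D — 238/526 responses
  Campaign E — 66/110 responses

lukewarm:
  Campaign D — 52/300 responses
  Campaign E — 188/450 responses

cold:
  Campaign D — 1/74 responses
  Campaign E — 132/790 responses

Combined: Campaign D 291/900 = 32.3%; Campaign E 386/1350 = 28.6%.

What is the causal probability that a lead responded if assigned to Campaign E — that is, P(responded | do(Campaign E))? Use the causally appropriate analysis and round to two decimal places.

0.29

Engagement tier here is a post-treatment variable shaped by the campaign; conditioning on it would introduce bias rather than remove it. The overall comparison is the causal one.
So P(outcome | do(Campaign E)) is just the pooled rate for Campaign E: 386/1350 = 0.286.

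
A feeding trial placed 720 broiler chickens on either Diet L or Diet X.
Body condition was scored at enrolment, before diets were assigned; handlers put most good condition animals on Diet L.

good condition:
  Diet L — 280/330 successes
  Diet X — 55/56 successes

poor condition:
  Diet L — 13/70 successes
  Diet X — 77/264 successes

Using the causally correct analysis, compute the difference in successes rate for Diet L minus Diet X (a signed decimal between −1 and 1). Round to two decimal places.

-0.12

Within every starting body condition level Diet X has the higher rate, yet pooled Diet L does — Simpson's reversal.
Since starting body condition is a pre-existing factor (not a product of the diet) and it affects the outcome on its own, it is a confounder. The stratified rates, not the pooled rate, identify the causal effect.
Adjusting over the population distribution of starting body condition: 0.536·(0.848−0.982) + 0.464·(0.186−0.292) = -0.121.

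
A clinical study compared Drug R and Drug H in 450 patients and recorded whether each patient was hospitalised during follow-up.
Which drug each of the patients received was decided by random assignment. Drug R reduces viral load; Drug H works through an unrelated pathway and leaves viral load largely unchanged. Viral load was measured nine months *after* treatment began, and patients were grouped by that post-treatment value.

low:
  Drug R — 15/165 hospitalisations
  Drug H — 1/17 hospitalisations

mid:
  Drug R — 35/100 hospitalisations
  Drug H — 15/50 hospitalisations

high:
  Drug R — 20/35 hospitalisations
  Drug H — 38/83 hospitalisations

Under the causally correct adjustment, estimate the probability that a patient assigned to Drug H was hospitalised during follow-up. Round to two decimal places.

The viral load-specific comparison favours Drug H throughout, but the pooled figures favour Drug R. The question is whether to condition on viral load.
Viral load is recorded after the drug and is itself shifted by it — it sits on the causal path from drug to outcome. Conditioning on a mediator would strip out part of the effect we want; the pooled comparison gives the total causal effect.
So P(outcome | do(Drug H)) is just the pooled rate for Drug H: 54/150 = 0.360.

0.36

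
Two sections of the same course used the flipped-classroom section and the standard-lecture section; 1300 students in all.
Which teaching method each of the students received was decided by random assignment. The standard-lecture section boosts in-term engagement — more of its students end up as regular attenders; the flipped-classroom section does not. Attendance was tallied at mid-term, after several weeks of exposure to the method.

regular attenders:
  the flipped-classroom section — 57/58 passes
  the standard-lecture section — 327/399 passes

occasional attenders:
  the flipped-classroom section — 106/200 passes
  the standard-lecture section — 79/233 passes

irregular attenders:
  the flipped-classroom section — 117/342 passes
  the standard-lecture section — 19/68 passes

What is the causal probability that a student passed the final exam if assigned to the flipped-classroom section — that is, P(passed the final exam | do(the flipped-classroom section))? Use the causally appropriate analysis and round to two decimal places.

The stratified and pooled comparisons disagree (the flipped-classroom section wins within each mid-term attendance; the standard-lecture section wins overall), so the answer turns on the causal role of mid-term attendance.
Mid-term attendance is downstream of the teaching method. One should not condition on a consequence of treatment, so the overall rates are the right comparison.
So P(outcome | do(the flipped-classroom section)) is just the pooled rate for the flipped-classroom section: 280/600 = 0.467.

0.47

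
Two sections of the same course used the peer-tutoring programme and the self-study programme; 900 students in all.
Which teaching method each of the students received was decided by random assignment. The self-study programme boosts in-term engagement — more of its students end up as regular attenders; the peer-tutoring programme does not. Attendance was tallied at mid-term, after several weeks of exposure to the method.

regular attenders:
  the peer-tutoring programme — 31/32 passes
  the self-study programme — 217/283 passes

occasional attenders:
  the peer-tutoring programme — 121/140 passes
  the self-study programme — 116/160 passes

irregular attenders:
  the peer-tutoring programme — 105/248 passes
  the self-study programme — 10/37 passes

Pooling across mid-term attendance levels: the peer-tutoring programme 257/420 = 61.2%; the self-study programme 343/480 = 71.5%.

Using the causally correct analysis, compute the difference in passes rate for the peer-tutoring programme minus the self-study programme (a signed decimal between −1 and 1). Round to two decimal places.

-0.10

Mid-term attendance is downstream of the teaching method. One should not condition on a consequence of treatment, so the overall rates are the right comparison.
The causal difference is the pooled difference: 0.612 − 0.715 = -0.103.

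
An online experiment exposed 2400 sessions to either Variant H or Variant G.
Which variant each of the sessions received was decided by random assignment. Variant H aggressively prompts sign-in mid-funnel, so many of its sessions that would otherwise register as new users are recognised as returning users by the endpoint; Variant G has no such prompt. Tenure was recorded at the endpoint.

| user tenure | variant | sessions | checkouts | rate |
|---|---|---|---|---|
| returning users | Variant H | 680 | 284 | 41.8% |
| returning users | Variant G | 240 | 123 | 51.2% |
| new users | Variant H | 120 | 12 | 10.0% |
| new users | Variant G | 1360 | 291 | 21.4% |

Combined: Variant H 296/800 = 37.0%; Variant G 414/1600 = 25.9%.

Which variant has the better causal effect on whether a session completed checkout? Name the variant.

Variant H

User tenure is downstream of the variant. One should not condition on a consequence of treatment, so the overall rates are the right comparison.
Pooled: Variant H 37.0% vs Variant G 25.9%; Variant H is higher overall.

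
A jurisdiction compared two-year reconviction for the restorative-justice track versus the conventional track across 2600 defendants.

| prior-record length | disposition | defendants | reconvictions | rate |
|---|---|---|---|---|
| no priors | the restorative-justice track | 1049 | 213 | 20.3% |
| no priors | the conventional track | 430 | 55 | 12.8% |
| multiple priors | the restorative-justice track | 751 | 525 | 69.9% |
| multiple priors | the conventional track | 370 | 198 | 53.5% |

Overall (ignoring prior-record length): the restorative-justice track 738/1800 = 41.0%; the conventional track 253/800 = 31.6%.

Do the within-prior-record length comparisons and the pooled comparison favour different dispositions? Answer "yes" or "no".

Within each prior-record length level (no priors 20.3% vs 12.8%; multiple priors 69.9% vs 53.5%), the conventional track has the lower rate every time. Pooled: 41.0% vs 31.6% — the conventional track has the lower rate overall. They agree.

no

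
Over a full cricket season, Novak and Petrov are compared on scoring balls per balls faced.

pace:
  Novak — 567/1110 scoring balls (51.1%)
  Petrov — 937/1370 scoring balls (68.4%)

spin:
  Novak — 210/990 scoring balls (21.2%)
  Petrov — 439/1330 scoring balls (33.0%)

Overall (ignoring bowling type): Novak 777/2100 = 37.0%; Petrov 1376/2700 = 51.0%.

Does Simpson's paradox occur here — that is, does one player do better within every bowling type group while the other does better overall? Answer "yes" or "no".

no

Within each bowling type level (pace 51.1% vs 68.4%; spin 21.2% vs 33.0%), Petrov has the higher rate every time. Pooled: 37.0% vs 51.0% — Petrov has the higher rate overall. They agree.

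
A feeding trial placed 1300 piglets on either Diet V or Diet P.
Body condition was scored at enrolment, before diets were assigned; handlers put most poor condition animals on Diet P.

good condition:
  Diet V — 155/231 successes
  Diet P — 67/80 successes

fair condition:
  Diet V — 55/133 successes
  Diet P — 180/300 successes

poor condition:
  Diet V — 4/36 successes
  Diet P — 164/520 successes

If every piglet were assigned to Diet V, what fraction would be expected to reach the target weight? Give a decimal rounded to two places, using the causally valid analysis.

Starting body condition is set before the diet has any effect — it is not caused by the diet — and it independently drives the outcome. That makes it a confounder, so the causal comparison is within starting body condition levels.
Standardising Diet V to the population starting body condition mix: 0.239·155/231 + 0.333·55/133 + 0.428·4/36 = 0.346.

0.35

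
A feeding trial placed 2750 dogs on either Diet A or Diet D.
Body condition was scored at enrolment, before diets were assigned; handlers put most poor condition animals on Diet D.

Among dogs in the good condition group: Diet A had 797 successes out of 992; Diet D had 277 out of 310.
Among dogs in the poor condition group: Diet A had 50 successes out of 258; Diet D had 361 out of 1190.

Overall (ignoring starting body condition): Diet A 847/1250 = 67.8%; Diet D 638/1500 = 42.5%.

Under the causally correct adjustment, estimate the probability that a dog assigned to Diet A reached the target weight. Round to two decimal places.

Starting body condition is set before the diet has any effect — it is not caused by the diet — and it independently drives the outcome. That makes it a confounder, so the causal comparison is within starting body condition levels.
Standardising Diet A to the population starting body condition mix: 0.473·797/992 + 0.527·50/258 = 0.482.

0.48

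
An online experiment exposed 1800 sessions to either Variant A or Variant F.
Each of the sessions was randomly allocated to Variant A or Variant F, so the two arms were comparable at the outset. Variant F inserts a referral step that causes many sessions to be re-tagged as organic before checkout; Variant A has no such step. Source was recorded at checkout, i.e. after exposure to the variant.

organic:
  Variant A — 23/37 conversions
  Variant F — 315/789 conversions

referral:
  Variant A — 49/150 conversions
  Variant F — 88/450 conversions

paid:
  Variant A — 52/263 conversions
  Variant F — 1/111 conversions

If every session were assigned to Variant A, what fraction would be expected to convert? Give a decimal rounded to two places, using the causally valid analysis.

The distribution of traffic source is itself part of what the variant does — it is an intermediate outcome. Holding it fixed would remove that part of the effect; the total effect is the pooled difference.
So P(outcome | do(Variant A)) is just the pooled rate for Variant A: 124/450 = 0.276.

0.28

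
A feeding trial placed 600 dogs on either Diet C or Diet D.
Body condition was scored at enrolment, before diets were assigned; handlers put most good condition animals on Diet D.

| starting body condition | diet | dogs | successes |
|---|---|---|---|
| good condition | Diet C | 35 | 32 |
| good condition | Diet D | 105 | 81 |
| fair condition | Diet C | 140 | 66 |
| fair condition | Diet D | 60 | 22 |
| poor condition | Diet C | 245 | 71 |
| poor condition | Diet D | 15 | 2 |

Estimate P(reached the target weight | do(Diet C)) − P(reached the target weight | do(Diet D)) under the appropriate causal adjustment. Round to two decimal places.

Starting body condition satisfies the back-door criterion: it is not a descendant of the diet, and it blocks the spurious path from diet to outcome. Adjusting for it (i.e., using the within-starting body condition rates) gives the causal effect.
Adjusting over the population distribution of starting body condition: 0.233·(0.914−0.771) + 0.333·(0.471−0.367) + 0.433·(0.290−0.133) = +0.136.

+0.14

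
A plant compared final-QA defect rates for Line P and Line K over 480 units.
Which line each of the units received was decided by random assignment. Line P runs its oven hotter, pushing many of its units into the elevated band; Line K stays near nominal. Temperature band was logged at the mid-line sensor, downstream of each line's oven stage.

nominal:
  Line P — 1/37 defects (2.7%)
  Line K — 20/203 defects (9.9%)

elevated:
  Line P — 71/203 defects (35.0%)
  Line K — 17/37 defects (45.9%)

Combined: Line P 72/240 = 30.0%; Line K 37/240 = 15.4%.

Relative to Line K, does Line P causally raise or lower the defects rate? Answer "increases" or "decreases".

increases

Because the line influences in-process temperature band, in-process temperature band is a post-treatment mediator, not a confounder. Stratifying on it would bias the estimate; the causal effect is the crude pooled difference.
Pooled: Line P 30.0% vs Line K 15.4%; Line K is lower overall.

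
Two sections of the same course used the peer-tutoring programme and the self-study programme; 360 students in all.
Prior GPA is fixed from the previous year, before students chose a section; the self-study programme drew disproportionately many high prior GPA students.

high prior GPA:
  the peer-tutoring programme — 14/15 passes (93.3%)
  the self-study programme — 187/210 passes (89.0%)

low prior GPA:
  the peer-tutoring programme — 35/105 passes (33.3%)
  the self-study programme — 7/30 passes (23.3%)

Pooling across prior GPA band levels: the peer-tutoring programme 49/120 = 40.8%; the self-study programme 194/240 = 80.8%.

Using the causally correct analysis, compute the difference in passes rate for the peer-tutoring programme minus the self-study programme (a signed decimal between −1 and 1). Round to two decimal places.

Here prior GPA band is a common cause — it drives both which teaching method a case falls under and the outcome. The crude comparison mixes populations; the stratum-specific rates are the causally relevant ones.
Adjusting over the population distribution of prior GPA band: 0.625·(0.933−0.890) + 0.375·(0.333−0.233) = +0.064.

+0.06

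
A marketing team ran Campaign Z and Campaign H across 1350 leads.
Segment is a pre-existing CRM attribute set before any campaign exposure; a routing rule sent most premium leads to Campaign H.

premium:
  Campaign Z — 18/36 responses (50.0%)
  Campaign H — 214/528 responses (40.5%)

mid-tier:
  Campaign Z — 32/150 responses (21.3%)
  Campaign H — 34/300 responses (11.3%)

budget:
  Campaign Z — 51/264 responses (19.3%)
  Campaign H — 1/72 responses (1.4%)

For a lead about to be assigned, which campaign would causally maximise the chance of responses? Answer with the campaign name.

Customer segment differs across campaigns for reasons unrelated to any effect of the campaign itself, and it separately predicts the outcome — a classic confounder. We must compare within customer segment levels.
Within each level — premium: 50.0% vs 40.5%; mid-tier: 21.3% vs 11.3%; budget: 19.3% vs 1.4% — Campaign Z is higher every time.

Campaign Z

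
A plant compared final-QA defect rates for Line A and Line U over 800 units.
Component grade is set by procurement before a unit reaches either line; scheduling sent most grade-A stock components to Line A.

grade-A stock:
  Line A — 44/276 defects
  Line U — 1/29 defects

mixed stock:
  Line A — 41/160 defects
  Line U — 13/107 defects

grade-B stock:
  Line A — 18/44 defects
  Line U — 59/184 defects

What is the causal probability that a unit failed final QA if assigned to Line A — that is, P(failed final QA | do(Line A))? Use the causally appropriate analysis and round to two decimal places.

0.26

Component grade differs across lines for reasons unrelated to any effect of the line itself, and it separately predicts the outcome — a classic confounder. We must compare within component grade levels.
Standardising Line A to the population component grade mix: 0.381·44/276 + 0.334·41/160 + 0.285·18/44 = 0.263.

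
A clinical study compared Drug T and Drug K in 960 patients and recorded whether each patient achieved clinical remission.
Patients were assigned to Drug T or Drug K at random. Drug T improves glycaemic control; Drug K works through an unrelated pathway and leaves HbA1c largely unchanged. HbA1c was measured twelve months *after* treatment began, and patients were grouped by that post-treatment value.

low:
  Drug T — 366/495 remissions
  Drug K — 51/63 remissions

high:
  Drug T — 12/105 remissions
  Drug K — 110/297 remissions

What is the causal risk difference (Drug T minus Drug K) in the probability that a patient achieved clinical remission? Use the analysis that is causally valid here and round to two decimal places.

Within every HbA1c level Drug K has the higher rate, yet pooled Drug T does — Simpson's reversal.
The distribution of HbA1c is itself part of what the drug does — it is an intermediate outcome. Holding it fixed would remove that part of the effect; the total effect is the pooled difference.
The causal difference is the pooled difference: 0.630 − 0.447 = +0.183.

+0.18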